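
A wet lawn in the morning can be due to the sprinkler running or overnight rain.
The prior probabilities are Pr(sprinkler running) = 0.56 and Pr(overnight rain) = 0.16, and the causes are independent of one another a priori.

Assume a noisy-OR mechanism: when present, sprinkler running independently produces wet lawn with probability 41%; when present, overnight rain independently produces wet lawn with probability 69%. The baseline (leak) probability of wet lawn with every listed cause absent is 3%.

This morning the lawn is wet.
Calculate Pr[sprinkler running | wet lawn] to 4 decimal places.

Pr[sprinkler running | wet lawn] ≈ 0.8201

Under noisy-OR, P(wet lawn | causes) = 1 − (1−0.03)·∏(1−qᵢ) over the active causes.
Numerator (weight on configurations with sprinkler running): 0.201190 + 0.073704 = 0.274894
Normalizer over all consistent configurations: 0.03·0.44·0.84 + 0.6993·0.44·0.16 + 0.4277·0.56·0.84 + 0.822587·0.56·0.16 = 0.335213
P(sprinkler running | wet lawn) = 0.274894/0.335213 ≈ 0.8201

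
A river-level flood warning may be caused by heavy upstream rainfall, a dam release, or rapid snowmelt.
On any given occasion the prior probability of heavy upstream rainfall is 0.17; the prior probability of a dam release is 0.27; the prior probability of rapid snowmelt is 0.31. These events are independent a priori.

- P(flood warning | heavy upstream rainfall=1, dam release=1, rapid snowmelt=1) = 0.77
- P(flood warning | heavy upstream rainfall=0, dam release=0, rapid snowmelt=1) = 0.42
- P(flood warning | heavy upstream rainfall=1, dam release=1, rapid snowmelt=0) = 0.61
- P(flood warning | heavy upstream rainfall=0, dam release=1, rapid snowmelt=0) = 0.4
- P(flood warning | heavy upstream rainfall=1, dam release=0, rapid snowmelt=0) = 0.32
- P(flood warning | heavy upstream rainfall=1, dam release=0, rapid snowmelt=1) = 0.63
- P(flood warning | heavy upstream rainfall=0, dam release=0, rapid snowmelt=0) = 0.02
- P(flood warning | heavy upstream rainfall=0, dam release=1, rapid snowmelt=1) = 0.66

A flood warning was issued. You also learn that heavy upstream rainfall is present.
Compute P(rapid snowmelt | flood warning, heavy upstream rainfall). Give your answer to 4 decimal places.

P(rapid snowmelt | flood warning, heavy upstream rainfall) ≈ 0.4296

For the numerator, keep only rapid snowmelt=true terms: 0.142569 + 0.064449 = 0.207018
Denominator P(flood warning | heavy upstream rainfall): 0.32*0.73*0.69 + 0.63*0.73*0.31 + 0.61*0.27*0.69 + 0.77*0.27*0.31 = 0.481845
Posterior = 0.207018 / 0.481845 ≈ 0.4296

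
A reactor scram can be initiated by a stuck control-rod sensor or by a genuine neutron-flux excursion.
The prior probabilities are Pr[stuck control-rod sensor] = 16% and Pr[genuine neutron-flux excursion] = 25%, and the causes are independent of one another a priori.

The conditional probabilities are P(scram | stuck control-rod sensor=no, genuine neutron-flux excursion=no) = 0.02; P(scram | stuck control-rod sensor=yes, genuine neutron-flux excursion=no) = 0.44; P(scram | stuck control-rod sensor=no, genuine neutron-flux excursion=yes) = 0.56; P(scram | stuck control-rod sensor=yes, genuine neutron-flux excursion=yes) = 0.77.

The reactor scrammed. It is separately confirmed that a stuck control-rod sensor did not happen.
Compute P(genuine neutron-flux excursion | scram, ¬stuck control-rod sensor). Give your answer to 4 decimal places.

Weight on genuine neutron-flux excursion=true, given the evidence: 0.56·0.25 = 0.140000
Normalizer over all consistent configurations: 0.02·0.75 + 0.56·0.25 = 0.155000
P(genuine neutron-flux excursion | scram, ¬stuck control-rod sensor) = 0.140000/0.155000 ≈ 0.9032

P(genuine neutron-flux excursion | scram, ¬stuck control-rod sensor) ≈ 0.9032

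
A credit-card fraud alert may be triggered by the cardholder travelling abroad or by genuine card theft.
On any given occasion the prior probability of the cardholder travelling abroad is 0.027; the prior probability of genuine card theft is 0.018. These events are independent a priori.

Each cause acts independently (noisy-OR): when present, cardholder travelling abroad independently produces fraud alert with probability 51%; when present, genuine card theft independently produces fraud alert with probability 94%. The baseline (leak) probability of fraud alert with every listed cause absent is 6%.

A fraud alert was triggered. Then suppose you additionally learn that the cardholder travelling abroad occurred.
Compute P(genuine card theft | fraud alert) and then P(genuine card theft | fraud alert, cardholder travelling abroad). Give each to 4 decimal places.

Under noisy-OR, P(fraud alert | causes) = 1 − (1−0.06)·∏(1−qᵢ) over the active causes.
P(fraud alert) = 0.06×0.973×0.982 + 0.9436×0.973×0.018 + 0.5394×0.027×0.982 + 0.972364×0.027×0.018 = 0.057329 + 0.016526 + 0.014302 + 0.000473 = 0.088630
The genuine card theft-present share is 0.016526 + 0.000473 = 0.016999.
Hence the posterior is 0.016999/0.088630 ≈ 0.1918.

Now also conditioning on cardholder travelling abroad=true:
Numerator (weight on configurations with genuine card theft): 0.972364×0.018 = 0.017503
The normalizing constant is 0.5394×0.982 + 0.972364×0.018 = 0.547194
P(genuine card theft | fraud alert, cardholder travelling abroad) = 0.017503/0.547194 ≈ 0.0320

P(genuine card theft | fraud alert) ≈ 0.1918; P(genuine card theft | fraud alert, cardholder travelling abroad) ≈ 0.0320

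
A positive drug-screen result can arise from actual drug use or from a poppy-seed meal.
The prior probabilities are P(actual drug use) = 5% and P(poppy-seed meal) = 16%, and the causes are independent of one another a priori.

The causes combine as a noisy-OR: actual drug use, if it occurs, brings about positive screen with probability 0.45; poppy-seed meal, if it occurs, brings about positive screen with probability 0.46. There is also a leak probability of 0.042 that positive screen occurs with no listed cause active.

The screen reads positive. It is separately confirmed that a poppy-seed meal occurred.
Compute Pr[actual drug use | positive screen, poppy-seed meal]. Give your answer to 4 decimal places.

Pr[actual drug use | positive screen, poppy-seed meal] ≈ 0.0724

Under noisy-OR, P(positive screen | causes) = 1 − (1−0.042)·∏(1−qᵢ) over the active causes.
Enumerate both values of actual drug use and weight by the priors:
  P(positive screen | poppy-seed meal) = 0.48268×0.95 + 0.715474×0.05
        = 0.458546 + 0.035774 = 0.494320
Keeping only the actual drug use-present terms gives 0.035774, so
  P(actual drug use | positive screen, poppy-seed meal) = 0.035774 / 0.494320 ≈ 0.0724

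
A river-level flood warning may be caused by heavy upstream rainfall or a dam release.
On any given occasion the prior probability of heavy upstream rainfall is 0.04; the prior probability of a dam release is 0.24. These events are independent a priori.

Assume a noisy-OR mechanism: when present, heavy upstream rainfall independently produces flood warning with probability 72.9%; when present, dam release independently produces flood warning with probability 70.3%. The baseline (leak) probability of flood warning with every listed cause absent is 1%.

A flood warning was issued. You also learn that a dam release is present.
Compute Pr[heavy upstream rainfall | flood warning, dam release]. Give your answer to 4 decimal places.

Pr[heavy upstream rainfall | flood warning, dam release] ≈ 0.0515

Under noisy-OR, P(flood warning | causes) = 1 − (1−0.01)·∏(1−qᵢ) over the active causes.
For the numerator, keep only heavy upstream rainfall=true terms: 0.920318*0.04 = 0.036813
Denominator P(flood warning | dam release): 0.70597*0.96 + 0.920318*0.04 = 0.714544
P(heavy upstream rainfall | flood warning, dam release) = 0.036813/0.714544 ≈ 0.0515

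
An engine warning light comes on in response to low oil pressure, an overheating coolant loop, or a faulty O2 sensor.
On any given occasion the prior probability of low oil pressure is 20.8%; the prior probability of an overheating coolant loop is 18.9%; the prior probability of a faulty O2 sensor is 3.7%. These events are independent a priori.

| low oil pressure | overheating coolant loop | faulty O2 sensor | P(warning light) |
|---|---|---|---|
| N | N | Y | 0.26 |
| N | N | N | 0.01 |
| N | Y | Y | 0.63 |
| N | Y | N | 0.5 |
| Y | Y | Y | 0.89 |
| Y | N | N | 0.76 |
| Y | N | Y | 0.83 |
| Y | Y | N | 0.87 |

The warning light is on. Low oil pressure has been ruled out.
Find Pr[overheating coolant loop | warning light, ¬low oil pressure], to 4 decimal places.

Pr[overheating coolant loop | warning light, ¬low oil pressure] ≈ 0.8594

By total probability over the 4 (overheating coolant loop, faulty O2 sensor) configurations:
  P(warning light | ¬low oil pressure) = 0.01*0.811*0.963 + 0.26*0.811*0.037 + 0.5*0.189*0.963 + 0.63*0.189*0.037
        = 0.007810 + 0.007802 + 0.091004 + 0.004406 = 0.111022
Keeping only the overheating coolant loop-present terms gives 0.095410, so
  P(overheating coolant loop | warning light, ¬low oil pressure) = 0.095410 / 0.111022 ≈ 0.8594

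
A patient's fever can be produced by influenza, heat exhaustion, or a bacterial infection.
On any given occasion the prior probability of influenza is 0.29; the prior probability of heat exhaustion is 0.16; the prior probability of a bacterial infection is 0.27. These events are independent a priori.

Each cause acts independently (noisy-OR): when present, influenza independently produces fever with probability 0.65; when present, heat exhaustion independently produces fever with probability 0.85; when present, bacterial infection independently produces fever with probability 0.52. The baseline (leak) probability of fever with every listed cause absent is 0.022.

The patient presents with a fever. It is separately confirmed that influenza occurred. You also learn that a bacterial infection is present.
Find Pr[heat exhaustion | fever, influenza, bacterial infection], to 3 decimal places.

Pr[heat exhaustion | fever, influenza, bacterial infection] ≈ 0.182

Under noisy-OR, P(fever | causes) = 1 − (1−0.022)·∏(1−qᵢ) over the active causes.
Weight on heat exhaustion=true, given the evidence: 0.975354·0.16 = 0.156057
The normalizing constant is 0.835696·0.84 + 0.975354·0.16 = 0.858042
Posterior = 0.156057 / 0.858042 ≈ 0.182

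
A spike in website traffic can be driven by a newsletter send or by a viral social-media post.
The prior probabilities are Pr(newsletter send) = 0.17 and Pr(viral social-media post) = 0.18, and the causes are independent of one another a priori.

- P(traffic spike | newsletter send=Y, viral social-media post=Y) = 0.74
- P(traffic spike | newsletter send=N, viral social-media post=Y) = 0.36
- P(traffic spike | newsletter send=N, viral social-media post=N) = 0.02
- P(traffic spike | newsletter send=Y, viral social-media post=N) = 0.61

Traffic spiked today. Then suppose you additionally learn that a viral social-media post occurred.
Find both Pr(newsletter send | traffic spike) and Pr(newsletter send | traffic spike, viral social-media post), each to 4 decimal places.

P(traffic spike) = 0.02*0.83*0.82 + 0.36*0.83*0.18 + 0.61*0.17*0.82 + 0.74*0.17*0.18 = 0.013612 + 0.053784 + 0.085034 + 0.022644 = 0.175074
Of this, 0.107678 comes from 0.085034 + 0.022644 (the newsletter send=true cases).
P(newsletter send | traffic spike) = 0.107678 / 0.175074 ≈ 0.6150

With the extra evidence:
P(traffic spike | viral social-media post) = 0.36*0.83 + 0.74*0.17 = 0.298800 + 0.125800 = 0.424600
Restricting to configurations with newsletter send present: 0.74*0.17 = 0.125800.
P(newsletter send | traffic spike, viral social-media post) = 0.125800 / 0.424600 ≈ 0.2963
— viral social-media post explains away the evidence for newsletter send.

Pr(newsletter send | traffic spike) ≈ 0.6150; Pr(newsletter send | traffic spike, viral social-media post) ≈ 0.2963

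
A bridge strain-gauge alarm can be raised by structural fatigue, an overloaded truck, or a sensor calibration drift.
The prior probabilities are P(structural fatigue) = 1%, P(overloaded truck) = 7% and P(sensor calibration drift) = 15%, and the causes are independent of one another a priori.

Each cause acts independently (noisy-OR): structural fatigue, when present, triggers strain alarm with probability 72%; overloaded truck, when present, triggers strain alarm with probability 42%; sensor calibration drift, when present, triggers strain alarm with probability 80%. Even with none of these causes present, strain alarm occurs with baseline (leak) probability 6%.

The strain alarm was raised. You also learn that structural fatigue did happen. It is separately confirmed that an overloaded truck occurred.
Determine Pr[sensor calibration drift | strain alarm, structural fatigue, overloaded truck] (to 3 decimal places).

Pr[sensor calibration drift | strain alarm, structural fatigue, overloaded truck] ≈ 0.168

Under noisy-OR, P(strain alarm | causes) = 1 − (1−0.06)·∏(1−qᵢ) over the active causes.
P(strain alarm | structural fatigue, overloaded truck) = 0.847344·0.85 + 0.969469·0.15 = 0.720242 + 0.145420 = 0.865662
Of this, 0.145420 comes from 0.969469·0.15 (the sensor calibration drift=true cases).
So P(sensor calibration drift | strain alarm, structural fatigue, overloaded truck) = 0.145420/0.865662 ≈ 0.168.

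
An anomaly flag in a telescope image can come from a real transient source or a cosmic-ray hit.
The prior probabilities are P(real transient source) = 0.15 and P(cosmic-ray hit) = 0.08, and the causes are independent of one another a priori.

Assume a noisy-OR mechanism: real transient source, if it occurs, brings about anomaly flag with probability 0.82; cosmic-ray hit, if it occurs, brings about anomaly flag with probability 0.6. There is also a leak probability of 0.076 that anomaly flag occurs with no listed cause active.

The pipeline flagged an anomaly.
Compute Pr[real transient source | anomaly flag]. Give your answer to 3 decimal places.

Under noisy-OR, P(anomaly flag | causes) = 1 − (1−0.076)·∏(1−qᵢ) over the active causes.
P(anomaly flag) = 0.076×0.85×0.92 + 0.6304×0.85×0.08 + 0.83368×0.15×0.92 + 0.933472×0.15×0.08 = 0.059432 + 0.042867 + 0.115048 + 0.011202 = 0.228549
Restricting to configurations with real transient source present: 0.115048 + 0.011202 = 0.126250.
Hence the posterior is 0.126250/0.228549 ≈ 0.552.

Pr[real transient source | anomaly flag] ≈ 0.552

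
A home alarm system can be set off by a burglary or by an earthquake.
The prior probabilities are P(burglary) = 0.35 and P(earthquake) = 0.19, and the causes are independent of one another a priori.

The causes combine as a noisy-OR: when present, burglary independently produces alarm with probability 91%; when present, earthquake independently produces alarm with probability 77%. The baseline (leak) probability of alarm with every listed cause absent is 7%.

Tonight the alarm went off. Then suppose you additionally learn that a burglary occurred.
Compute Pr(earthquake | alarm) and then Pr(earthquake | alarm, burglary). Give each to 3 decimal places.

Pr(earthquake | alarm) ≈ 0.354; Pr(earthquake | alarm, burglary) ≈ 0.201

Under noisy-OR, P(alarm | causes) = 1 − (1−0.07)·∏(1−qᵢ) over the active causes.
Enumerate the 4 (burglary, earthquake) configurations and weight by the priors:
  P(alarm) = 0.07*0.65*0.81 + 0.7861*0.65*0.19 + 0.9163*0.35*0.81 + 0.980749*0.35*0.19
        = 0.036855 + 0.097083 + 0.259771 + 0.065220 = 0.458929
Keeping only the earthquake-present terms gives 0.162303, so
  P(earthquake | alarm) = 0.162303 / 0.458929 ≈ 0.354

Now also conditioning on burglary=true:
Enumerate both values of earthquake and weight by the priors:
  P(alarm | burglary) = 0.9163·0.81 + 0.980749·0.19
        = 0.742203 + 0.186342 = 0.928545
The terms with earthquake present sum to 0.186342, so
  P(earthquake | alarm, burglary) = 0.186342 / 0.928545 ≈ 0.201
— burglary explains away the evidence for earthquake.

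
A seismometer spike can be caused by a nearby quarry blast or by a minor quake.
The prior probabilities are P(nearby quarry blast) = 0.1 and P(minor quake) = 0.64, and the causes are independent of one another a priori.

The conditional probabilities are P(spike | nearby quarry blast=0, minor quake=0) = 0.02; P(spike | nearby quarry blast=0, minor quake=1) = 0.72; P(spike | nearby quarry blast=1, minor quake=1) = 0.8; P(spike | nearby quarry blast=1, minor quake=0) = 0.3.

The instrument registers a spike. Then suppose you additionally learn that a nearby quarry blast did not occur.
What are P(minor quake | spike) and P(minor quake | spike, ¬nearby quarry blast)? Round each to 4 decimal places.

P(minor quake | spike) ≈ 0.9642; P(minor quake | spike, ¬nearby quarry blast) ≈ 0.9846

Enumerate the 4 (nearby quarry blast, minor quake) configurations and weight by the priors:
  P(spike) = 0.02·0.9·0.36 + 0.72·0.9·0.64 + 0.3·0.1·0.36 + 0.8·0.1·0.64
        = 0.006480 + 0.414720 + 0.010800 + 0.051200 = 0.483200
Keeping only the minor quake-present terms gives 0.465920, so
  P(minor quake | spike) = 0.465920 / 0.483200 ≈ 0.9642

With the extra evidence:
For the numerator, keep only minor quake=true terms: 0.72·0.64 = 0.460800
Normalizer over all consistent configurations: 0.02·0.36 + 0.72·0.64 = 0.468000
P(minor quake | spike, ¬nearby quarry blast) = 0.460800/0.468000 ≈ 0.9846
With nearby quarry blast excluded, minor quake must carry more of the explanatory weight for the spike.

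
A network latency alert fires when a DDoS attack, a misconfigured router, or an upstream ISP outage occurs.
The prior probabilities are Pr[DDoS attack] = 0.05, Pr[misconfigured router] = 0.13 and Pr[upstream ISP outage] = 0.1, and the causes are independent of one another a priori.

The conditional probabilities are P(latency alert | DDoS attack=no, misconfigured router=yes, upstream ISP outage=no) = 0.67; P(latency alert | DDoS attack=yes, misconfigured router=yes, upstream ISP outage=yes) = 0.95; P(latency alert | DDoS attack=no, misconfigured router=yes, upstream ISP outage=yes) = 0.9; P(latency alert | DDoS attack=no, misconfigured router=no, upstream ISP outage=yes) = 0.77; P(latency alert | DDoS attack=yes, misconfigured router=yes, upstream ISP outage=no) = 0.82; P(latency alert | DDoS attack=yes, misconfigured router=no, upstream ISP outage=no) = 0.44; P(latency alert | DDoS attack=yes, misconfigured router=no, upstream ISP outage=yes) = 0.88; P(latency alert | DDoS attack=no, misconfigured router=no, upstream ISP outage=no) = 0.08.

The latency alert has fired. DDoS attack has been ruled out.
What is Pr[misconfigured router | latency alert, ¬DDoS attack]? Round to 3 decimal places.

P(latency alert | ¬DDoS attack) = 0.08*0.87*0.9 + 0.77*0.87*0.1 + 0.67*0.13*0.9 + 0.9*0.13*0.1 = 0.062640 + 0.066990 + 0.078390 + 0.011700 = 0.219720
Of this, 0.090090 comes from 0.078390 + 0.011700 (the misconfigured router=true cases).
So P(misconfigured router | latency alert, ¬DDoS attack) = 0.090090/0.219720 ≈ 0.410.

Pr[misconfigured router | latency alert, ¬DDoS attack] ≈ 0.410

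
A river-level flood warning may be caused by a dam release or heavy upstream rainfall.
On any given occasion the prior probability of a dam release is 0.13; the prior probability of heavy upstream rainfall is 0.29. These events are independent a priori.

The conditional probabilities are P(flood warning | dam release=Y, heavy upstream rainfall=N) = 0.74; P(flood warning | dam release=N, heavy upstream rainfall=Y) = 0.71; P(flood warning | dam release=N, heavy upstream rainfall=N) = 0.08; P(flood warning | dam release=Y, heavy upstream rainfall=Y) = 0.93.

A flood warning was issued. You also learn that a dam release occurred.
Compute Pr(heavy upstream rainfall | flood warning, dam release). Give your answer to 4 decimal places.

P(flood warning | dam release) = 0.74×0.71 + 0.93×0.29 = 0.525400 + 0.269700 = 0.795100
Of this, 0.269700 comes from 0.93×0.29 (the heavy upstream rainfall=true cases).
Hence the posterior is 0.269700/0.795100 ≈ 0.3392.

Pr(heavy upstream rainfall | flood warning, dam release) ≈ 0.3392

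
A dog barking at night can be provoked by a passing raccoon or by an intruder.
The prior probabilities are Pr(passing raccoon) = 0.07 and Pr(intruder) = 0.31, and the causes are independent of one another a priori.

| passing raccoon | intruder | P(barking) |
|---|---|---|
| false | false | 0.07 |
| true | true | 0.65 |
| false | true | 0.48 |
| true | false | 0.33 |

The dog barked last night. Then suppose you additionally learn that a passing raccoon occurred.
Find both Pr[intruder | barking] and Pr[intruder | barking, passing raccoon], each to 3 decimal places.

Numerator (weight on configurations with intruder): 0.138384 + 0.014105 = 0.152489
Denominator P(barking): 0.07·0.93·0.69 + 0.48·0.93·0.31 + 0.33·0.07·0.69 + 0.65·0.07·0.31 = 0.213347
P(intruder | barking) = 0.152489/0.213347 ≈ 0.715

With the extra evidence:
P(barking | passing raccoon) = 0.33×0.69 + 0.65×0.31 = 0.227700 + 0.201500 = 0.429200
The intruder-present share is 0.65×0.31 = 0.201500.
Hence the posterior is 0.201500/0.429200 ≈ 0.469.

Pr[intruder | barking] ≈ 0.715; Pr[intruder | barking, passing raccoon] ≈ 0.469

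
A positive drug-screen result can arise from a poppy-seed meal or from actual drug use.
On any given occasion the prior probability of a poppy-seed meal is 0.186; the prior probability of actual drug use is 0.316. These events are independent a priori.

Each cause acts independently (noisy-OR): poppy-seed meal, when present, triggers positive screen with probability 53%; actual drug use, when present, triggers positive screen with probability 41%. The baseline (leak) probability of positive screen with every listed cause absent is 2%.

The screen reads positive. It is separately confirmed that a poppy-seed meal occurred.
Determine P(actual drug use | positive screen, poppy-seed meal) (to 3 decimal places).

P(actual drug use | positive screen, poppy-seed meal) ≈ 0.384

Under noisy-OR, P(positive screen | causes) = 1 − (1−0.02)·∏(1−qᵢ) over the active causes.
By total probability over both values of actual drug use:
  P(positive screen | poppy-seed meal) = 0.5394×0.684 + 0.728246×0.316
        = 0.368950 + 0.230126 = 0.599076
Keeping only the actual drug use-present terms gives 0.230126, so
  P(actual drug use | positive screen, poppy-seed meal) = 0.230126 / 0.599076 ≈ 0.384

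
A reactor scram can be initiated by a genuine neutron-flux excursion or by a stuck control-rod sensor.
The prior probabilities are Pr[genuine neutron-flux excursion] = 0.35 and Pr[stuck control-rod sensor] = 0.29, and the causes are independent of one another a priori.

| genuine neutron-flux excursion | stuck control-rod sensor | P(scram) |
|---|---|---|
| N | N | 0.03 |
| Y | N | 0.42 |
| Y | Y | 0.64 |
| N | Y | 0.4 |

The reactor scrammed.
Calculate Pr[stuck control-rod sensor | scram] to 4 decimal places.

For the numerator, keep only stuck control-rod sensor=true terms: 0.075400 + 0.064960 = 0.140360
Normalizer over all consistent configurations: 0.03*0.65*0.71 + 0.4*0.65*0.29 + 0.42*0.35*0.71 + 0.64*0.35*0.29 = 0.258575
P(stuck control-rod sensor | scram) = 0.140360/0.258575 ≈ 0.5428

Pr[stuck control-rod sensor | scram] ≈ 0.5428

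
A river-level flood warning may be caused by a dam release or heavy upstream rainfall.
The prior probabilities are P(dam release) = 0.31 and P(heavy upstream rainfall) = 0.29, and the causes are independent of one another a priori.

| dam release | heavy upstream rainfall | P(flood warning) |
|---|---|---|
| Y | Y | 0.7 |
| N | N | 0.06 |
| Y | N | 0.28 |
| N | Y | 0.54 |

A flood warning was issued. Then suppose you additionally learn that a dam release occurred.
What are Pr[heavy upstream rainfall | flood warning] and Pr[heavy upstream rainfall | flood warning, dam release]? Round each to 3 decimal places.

Sum P(flood warning|·) weighted by the priors over the 4 (dam release, heavy upstream rainfall) configurations:
  P(flood warning) = 0.06*0.69*0.71 + 0.54*0.69*0.29 + 0.28*0.31*0.71 + 0.7*0.31*0.29
        = 0.029394 + 0.108054 + 0.061628 + 0.062930 = 0.262006
Keeping only the heavy upstream rainfall-present terms gives 0.170984, so
  P(heavy upstream rainfall | flood warning) = 0.170984 / 0.262006 ≈ 0.653

Now also conditioning on dam release=true:
For the numerator, keep only heavy upstream rainfall=true terms: 0.7·0.29 = 0.203000
Denominator P(flood warning | dam release): 0.28·0.71 + 0.7·0.29 = 0.401800
P(heavy upstream rainfall | flood warning, dam release) = 0.203000/0.401800 ≈ 0.505
This is intercausal reasoning (explaining away): once dam release accounts for the flood warning, heavy upstream rainfall becomes less likely.

Pr[heavy upstream rainfall | flood warning] ≈ 0.653; Pr[heavy upstream rainfall | flood warning, dam release] ≈ 0.505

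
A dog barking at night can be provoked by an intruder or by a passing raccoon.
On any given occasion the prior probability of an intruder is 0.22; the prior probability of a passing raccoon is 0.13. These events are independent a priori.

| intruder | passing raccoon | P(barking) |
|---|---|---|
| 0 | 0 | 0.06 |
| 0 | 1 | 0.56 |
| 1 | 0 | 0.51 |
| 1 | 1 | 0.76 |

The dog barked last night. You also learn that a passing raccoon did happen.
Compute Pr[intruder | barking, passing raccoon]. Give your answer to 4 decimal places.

Enumerate both values of intruder and weight by the priors:
  P(barking | passing raccoon) = 0.56×0.78 + 0.76×0.22
        = 0.436800 + 0.167200 = 0.604000
Keeping only the intruder-present terms gives 0.167200, so
  P(intruder | barking, passing raccoon) = 0.167200 / 0.604000 ≈ 0.2768

Pr[intruder | barking, passing raccoon] ≈ 0.2768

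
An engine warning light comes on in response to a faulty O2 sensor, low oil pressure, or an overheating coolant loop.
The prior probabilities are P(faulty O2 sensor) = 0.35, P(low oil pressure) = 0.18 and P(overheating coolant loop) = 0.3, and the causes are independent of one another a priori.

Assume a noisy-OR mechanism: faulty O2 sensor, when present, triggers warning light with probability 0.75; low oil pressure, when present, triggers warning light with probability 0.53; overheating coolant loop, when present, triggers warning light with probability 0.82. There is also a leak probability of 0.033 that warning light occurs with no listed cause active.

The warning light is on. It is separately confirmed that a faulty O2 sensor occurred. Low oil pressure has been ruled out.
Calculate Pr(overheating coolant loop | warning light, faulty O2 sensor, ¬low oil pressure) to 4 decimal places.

Pr(overheating coolant loop | warning light, faulty O2 sensor, ¬low oil pressure) ≈ 0.3509

Under noisy-OR, P(warning light | causes) = 1 − (1−0.033)·∏(1−qᵢ) over the active causes.
P(warning light | faulty O2 sensor, ¬low oil pressure) = 0.75825·0.7 + 0.956485·0.3 = 0.530775 + 0.286946 = 0.817721
Restricting to configurations with overheating coolant loop present: 0.956485·0.3 = 0.286946.
P(overheating coolant loop | warning light, faulty O2 sensor, ¬low oil pressure) = 0.286946 / 0.817721 ≈ 0.3509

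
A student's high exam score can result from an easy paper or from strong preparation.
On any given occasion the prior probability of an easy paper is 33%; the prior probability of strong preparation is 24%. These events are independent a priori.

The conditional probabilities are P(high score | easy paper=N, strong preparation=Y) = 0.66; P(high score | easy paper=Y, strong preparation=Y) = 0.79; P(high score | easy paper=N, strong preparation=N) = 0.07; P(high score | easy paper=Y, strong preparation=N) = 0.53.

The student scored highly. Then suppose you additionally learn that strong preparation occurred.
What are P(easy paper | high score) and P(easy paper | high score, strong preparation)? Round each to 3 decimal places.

P(easy paper | high score) ≈ 0.580; P(easy paper | high score, strong preparation) ≈ 0.371

P(high score) = 0.07*0.67*0.76 + 0.66*0.67*0.24 + 0.53*0.33*0.76 + 0.79*0.33*0.24 = 0.035644 + 0.106128 + 0.132924 + 0.062568 = 0.337264
The easy paper-present share is 0.132924 + 0.062568 = 0.195492.
So P(easy paper | high score) = 0.195492/0.337264 ≈ 0.580.

Now also conditioning on strong preparation=true:
Enumerate both values of easy paper and weight by the priors:
  P(high score | strong preparation) = 0.66*0.67 + 0.79*0.33
        = 0.442200 + 0.260700 = 0.702900
Configurations with easy paper contribute 0.260700, so
  P(easy paper | high score, strong preparation) = 0.260700 / 0.702900 ≈ 0.371
The drop from 0.580 to 0.371 is the explaining-away (discounting) effect.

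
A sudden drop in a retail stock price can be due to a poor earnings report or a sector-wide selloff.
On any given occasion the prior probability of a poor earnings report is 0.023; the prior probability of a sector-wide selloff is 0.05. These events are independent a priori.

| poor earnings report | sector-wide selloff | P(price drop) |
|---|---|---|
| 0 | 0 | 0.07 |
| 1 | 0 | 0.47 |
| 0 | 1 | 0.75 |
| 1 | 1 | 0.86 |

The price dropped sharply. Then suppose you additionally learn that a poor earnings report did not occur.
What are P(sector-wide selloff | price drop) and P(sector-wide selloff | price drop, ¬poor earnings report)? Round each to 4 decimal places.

P(sector-wide selloff | price drop) ≈ 0.3334; P(sector-wide selloff | price drop, ¬poor earnings report) ≈ 0.3606

Weight on sector-wide selloff=true, given the evidence: 0.036638 + 0.000989 = 0.037627
The normalizing constant is 0.07·0.977·0.95 + 0.75·0.977·0.05 + 0.47·0.023·0.95 + 0.86·0.023·0.05 = 0.112867
Posterior = 0.037627 / 0.112867 ≈ 0.3334

With the extra evidence:
Sum P(price drop|·) weighted by the priors over both values of sector-wide selloff:
  P(price drop | ¬poor earnings report) = 0.07×0.95 + 0.75×0.05
        = 0.066500 + 0.037500 = 0.104000
Keeping only the sector-wide selloff-present terms gives 0.037500, so
  P(sector-wide selloff | price drop, ¬poor earnings report) = 0.037500 / 0.104000 ≈ 0.3606
Ruling out poor earnings report raises the posterior on sector-wide selloff — the flip side of explaining away.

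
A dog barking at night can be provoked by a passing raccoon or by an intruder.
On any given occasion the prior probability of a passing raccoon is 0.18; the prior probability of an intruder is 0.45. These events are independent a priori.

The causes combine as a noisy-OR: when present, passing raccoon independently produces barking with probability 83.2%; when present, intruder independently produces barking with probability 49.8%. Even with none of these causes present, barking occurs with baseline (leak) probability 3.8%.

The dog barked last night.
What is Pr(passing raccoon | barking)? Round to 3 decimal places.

Under noisy-OR, P(barking | causes) = 1 − (1−0.038)·∏(1−qᵢ) over the active causes.
Numerator (weight on configurations with passing raccoon): 0.083000 + 0.074428 = 0.157428
The normalizing constant is 0.038*0.82*0.55 + 0.517076*0.82*0.45 + 0.838384*0.18*0.55 + 0.918869*0.18*0.45 = 0.365367
Posterior = 0.157428 / 0.365367 ≈ 0.431

Pr(passing raccoon | barking) ≈ 0.431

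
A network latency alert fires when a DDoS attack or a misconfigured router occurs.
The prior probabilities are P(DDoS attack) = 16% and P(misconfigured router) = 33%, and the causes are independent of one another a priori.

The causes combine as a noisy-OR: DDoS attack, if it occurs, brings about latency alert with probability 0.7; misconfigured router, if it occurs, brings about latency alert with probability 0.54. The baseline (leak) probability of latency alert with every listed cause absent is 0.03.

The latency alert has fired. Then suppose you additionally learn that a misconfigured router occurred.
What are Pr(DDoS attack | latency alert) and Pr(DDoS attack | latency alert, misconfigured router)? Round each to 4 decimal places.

Under noisy-OR, P(latency alert | causes) = 1 − (1−0.03)·∏(1−qᵢ) over the active causes.
Weight on DDoS attack=true, given the evidence: 0.076005 + 0.045732 = 0.121737
Denominator P(latency alert): 0.03*0.84*0.67 + 0.5538*0.84*0.33 + 0.709*0.16*0.67 + 0.86614*0.16*0.33 = 0.292134
P(DDoS attack | latency alert) = 0.121737/0.292134 ≈ 0.4167

With the extra evidence:
Sum P(latency alert|·) weighted by the priors over both values of DDoS attack:
  P(latency alert | misconfigured router) = 0.5538×0.84 + 0.86614×0.16
        = 0.465192 + 0.138582 = 0.603774
The terms with DDoS attack present sum to 0.138582, so
  P(DDoS attack | latency alert, misconfigured router) = 0.138582 / 0.603774 ≈ 0.2295

Pr(DDoS attack | latency alert) ≈ 0.4167; Pr(DDoS attack | latency alert, misconfigured router) ≈ 0.2295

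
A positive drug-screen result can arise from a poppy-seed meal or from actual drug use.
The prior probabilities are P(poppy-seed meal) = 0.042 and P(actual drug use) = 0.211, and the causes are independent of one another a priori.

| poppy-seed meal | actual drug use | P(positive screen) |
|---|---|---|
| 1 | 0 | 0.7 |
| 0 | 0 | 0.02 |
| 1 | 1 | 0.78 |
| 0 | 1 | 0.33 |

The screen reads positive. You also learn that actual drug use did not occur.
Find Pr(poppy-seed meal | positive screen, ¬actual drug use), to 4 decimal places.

P(positive screen | ¬actual drug use) = 0.02*0.958 + 0.7*0.042 = 0.019160 + 0.029400 = 0.048560
Restricting to configurations with poppy-seed meal present: 0.7*0.042 = 0.029400.
So P(poppy-seed meal | positive screen, ¬actual drug use) = 0.029400/0.048560 ≈ 0.6054.

Pr(poppy-seed meal | positive screen, ¬actual drug use) ≈ 0.6054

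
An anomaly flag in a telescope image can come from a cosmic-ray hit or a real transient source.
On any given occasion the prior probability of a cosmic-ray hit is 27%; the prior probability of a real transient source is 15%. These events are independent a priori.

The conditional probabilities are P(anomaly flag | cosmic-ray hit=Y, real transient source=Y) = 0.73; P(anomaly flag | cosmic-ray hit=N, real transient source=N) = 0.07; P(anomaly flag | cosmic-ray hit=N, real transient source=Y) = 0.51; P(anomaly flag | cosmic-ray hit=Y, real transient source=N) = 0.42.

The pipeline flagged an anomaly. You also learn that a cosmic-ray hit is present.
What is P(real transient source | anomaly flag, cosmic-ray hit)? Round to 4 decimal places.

P(anomaly flag | cosmic-ray hit) = 0.42·0.85 + 0.73·0.15 = 0.357000 + 0.109500 = 0.466500
Restricting to configurations with real transient source present: 0.73·0.15 = 0.109500.
Hence the posterior is 0.109500/0.466500 ≈ 0.2347.

P(real transient source | anomaly flag, cosmic-ray hit) ≈ 0.2347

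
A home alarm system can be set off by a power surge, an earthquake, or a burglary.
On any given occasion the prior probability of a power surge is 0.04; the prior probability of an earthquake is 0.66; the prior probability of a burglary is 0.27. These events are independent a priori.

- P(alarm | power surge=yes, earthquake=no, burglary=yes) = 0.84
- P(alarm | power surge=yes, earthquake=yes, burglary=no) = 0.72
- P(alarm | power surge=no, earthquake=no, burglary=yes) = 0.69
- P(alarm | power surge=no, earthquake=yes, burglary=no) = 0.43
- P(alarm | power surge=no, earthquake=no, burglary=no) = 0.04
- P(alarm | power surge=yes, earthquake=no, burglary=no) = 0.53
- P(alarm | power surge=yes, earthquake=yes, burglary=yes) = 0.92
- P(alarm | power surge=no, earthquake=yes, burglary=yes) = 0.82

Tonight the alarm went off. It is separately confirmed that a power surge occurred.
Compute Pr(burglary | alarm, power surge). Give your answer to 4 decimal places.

P(alarm | power surge) = 0.53*0.34*0.73 + 0.84*0.34*0.27 + 0.72*0.66*0.73 + 0.92*0.66*0.27 = 0.131546 + 0.077112 + 0.346896 + 0.163944 = 0.719498
Restricting to configurations with burglary present: 0.077112 + 0.163944 = 0.241056.
P(burglary | alarm, power surge) = 0.241056 / 0.719498 ≈ 0.3350

Pr(burglary | alarm, power surge) ≈ 0.3350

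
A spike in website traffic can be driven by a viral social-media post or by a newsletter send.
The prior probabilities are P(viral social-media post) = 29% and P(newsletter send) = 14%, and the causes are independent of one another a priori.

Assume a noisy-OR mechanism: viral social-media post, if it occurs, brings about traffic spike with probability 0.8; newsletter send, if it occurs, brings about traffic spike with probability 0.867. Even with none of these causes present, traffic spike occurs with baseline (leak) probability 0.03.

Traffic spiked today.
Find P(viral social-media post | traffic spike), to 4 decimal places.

P(viral social-media post | traffic spike) ≈ 0.6964

Under noisy-OR, P(traffic spike | causes) = 1 − (1−0.03)·∏(1−qᵢ) over the active causes.
Enumerate the 4 (viral social-media post, newsletter send) configurations and weight by the priors:
  P(traffic spike) = 0.03×0.71×0.86 + 0.87099×0.71×0.14 + 0.806×0.29×0.86 + 0.974198×0.29×0.14
        = 0.018318 + 0.086576 + 0.201016 + 0.039552 = 0.345462
Configurations with viral social-media post contribute 0.240568, so
  P(viral social-media post | traffic spike) = 0.240568 / 0.345462 ≈ 0.6964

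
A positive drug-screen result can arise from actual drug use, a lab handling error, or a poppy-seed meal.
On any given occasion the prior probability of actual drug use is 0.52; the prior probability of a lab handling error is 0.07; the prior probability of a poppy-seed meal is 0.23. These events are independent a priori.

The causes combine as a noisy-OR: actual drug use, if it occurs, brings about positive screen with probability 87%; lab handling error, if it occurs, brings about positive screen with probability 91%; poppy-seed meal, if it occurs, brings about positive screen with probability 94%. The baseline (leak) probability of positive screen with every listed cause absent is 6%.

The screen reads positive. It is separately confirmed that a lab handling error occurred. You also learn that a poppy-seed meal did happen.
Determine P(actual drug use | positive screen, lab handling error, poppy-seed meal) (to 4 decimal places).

P(actual drug use | positive screen, lab handling error, poppy-seed meal) ≈ 0.5211

Under noisy-OR, P(positive screen | causes) = 1 − (1−0.06)·∏(1−qᵢ) over the active causes.
For the numerator, keep only actual drug use=true terms: 0.99934*0.52 = 0.519657
Normalizer over all consistent configurations: 0.994924*0.48 + 0.99934*0.52 = 0.997221
Posterior = 0.519657 / 0.997221 ≈ 0.5211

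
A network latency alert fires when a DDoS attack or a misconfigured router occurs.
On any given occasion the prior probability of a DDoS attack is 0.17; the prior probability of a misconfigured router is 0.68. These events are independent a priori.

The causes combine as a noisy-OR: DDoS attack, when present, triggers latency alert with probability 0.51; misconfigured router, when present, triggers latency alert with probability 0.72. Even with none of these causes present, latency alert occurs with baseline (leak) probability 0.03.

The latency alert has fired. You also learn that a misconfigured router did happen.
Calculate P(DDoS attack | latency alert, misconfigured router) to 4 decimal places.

Under noisy-OR, P(latency alert | causes) = 1 − (1−0.03)·∏(1−qᵢ) over the active causes.
Numerator (weight on configurations with DDoS attack): 0.866916·0.17 = 0.147376
The normalizing constant is 0.7284·0.83 + 0.866916·0.17 = 0.751948
Posterior = 0.147376 / 0.751948 ≈ 0.1960

P(DDoS attack | latency alert, misconfigured router) ≈ 0.1960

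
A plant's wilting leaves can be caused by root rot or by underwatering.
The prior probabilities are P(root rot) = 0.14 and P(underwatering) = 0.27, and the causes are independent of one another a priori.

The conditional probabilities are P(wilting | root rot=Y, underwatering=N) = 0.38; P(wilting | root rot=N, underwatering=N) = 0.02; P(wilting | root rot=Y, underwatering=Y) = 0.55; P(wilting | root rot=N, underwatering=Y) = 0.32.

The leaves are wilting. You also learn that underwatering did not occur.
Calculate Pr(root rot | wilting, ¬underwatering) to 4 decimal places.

Sum P(wilting|·) weighted by the priors over both values of root rot:
  P(wilting | ¬underwatering) = 0.02*0.86 + 0.38*0.14
        = 0.017200 + 0.053200 = 0.070400
The terms with root rot present sum to 0.053200, so
  P(root rot | wilting, ¬underwatering) = 0.053200 / 0.070400 ≈ 0.7557

Pr(root rot | wilting, ¬underwatering) ≈ 0.7557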